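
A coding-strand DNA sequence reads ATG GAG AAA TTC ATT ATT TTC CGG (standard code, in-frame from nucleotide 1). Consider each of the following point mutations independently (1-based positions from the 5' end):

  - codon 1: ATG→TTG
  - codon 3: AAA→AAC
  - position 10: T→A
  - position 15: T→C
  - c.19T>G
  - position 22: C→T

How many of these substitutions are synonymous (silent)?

1

Codon 1: ATG (Met) → TTG (Leu) — missense.
Codon 3: AAA (Lys) → AAC (Asn) — missense.
Codon 4: TTC (Phe) → ATC (Ile) — missense.
Codon 5: ATT (Ile) → ATC (Ile) — synonymous.
Codon 7: TTC (Phe) → GTC (Val) — missense.
Codon 8: CGG (Arg) → TGG (Trp) — missense.
Synonymous: 1 of 6.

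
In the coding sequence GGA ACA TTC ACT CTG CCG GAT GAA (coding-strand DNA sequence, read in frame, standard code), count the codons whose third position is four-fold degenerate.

Codon 1 GGA (Gly): third position 4-fold.
Codon 2 ACA (Thr): third position 4-fold.
Codon 3 TTC (Phe): third position 2-fold.
Codon 4 ACT (Thr): third position 4-fold.
Codon 5 CTG (Leu): third position 4-fold.
Codon 6 CCG (Pro): third position 4-fold.
Codon 7 GAT (Asp): third position 2-fold.
Codon 8 GAA (Glu): third position 2-fold.
Four-fold degenerate third positions: 5.

5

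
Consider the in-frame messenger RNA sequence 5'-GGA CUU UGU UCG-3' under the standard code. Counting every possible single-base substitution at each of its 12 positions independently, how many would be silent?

Codon 1 (GGA, Gly): 3 synonymous substitutions.
Codon 2 (CUU, Leu): 3 synonymous substitutions.
Codon 3 (UGU, Cys): 1 synonymous substitution.
Codon 4 (UCG, Ser): 3 synonymous substitutions.
Total: 3 + 3 + 1 + 3 = 10.

10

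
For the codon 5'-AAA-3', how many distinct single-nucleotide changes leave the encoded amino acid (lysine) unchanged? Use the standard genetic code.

Position 1: none → 0 synonymous.
Position 2: none → 0 synonymous.
Position 3: AAG → 1 synonymous.
Total: 0 + 0 + 1 = 1.

1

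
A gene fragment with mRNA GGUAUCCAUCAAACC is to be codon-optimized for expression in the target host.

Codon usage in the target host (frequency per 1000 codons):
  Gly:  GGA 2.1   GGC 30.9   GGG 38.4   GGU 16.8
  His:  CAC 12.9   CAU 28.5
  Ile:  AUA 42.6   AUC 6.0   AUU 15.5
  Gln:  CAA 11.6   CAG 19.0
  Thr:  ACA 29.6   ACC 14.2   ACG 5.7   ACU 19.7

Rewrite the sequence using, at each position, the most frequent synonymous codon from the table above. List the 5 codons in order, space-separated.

Codon 1 (Gly): best is GGG at 38.4.
Codon 2 (Ile): best is AUA at 42.6.
Codon 3 (His): best is CAU at 28.5.
Codon 4 (Gln): best is CAG at 19.0.
Codon 5 (Thr): best is ACA at 29.6.

GGG AUA CAU CAG ACA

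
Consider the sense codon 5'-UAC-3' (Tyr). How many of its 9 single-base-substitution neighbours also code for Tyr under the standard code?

1

Position 1: none → 0 synonymous.
Position 2: none → 0 synonymous.
Position 3: UAU → 1 synonymous.
Total: 0 + 0 + 1 = 1.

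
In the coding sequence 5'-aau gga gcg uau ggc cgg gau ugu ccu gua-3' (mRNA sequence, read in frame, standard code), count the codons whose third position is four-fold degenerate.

6

Codon 1 AAU (Asn): third position 2-fold.
Codon 2 GGA (Gly): third position 4-fold.
Codon 3 GCG (Ala): third position 4-fold.
Codon 4 UAU (Tyr): third position 2-fold.
Codon 5 GGC (Gly): third position 4-fold.
Codon 6 CGG (Arg): third position 4-fold.
Codon 7 GAU (Asp): third position 2-fold.
Codon 8 UGU (Cys): third position 2-fold.
Codon 9 CCU (Pro): third position 4-fold.
Codon 10 GUA (Val): third position 4-fold.
Four-fold degenerate third positions: 6.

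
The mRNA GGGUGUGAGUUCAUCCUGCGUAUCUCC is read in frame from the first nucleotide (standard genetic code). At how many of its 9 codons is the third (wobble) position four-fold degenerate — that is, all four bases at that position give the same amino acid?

4

Codon 1 GGG (Gly): third position 4-fold.
Codon 2 UGU (Cys): third position 2-fold.
Codon 3 GAG (Glu): third position 2-fold.
Codon 4 UUC (Phe): third position 2-fold.
Codon 5 AUC (Ile): third position 3-fold.
Codon 6 CUG (Leu): third position 4-fold.
Codon 7 CGU (Arg): third position 4-fold.
Codon 8 AUC (Ile): third position 3-fold.
Codon 9 UCC (Ser): third position 4-fold.
Four-fold degenerate third positions: 4.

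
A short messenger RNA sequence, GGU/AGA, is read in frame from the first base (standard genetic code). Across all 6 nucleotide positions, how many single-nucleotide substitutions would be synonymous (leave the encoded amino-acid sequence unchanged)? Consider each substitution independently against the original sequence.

Codon 1 (GGU, Gly): 3 synonymous substitutions.
Codon 2 (AGA, Arg): 2 synonymous substitutions.
Total: 3 + 2 = 5.

5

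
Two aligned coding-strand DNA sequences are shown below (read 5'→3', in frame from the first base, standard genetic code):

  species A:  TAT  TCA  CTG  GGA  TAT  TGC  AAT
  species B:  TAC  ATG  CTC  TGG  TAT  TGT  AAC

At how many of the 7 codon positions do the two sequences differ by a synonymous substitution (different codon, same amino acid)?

4

Codon 1: TAT Tyr / TAC Tyr — synonymous.
Codon 2: TCA Ser / ATG Met — nonsynonymous.
Codon 3: CTG Leu / CTC Leu — synonymous.
Codon 4: GGA Gly / TGG Trp — nonsynonymous.
Codon 5: TAT Tyr / TAT Tyr — identical.
Codon 6: TGC Cys / TGT Cys — synonymous.
Codon 7: AAT Asn / AAC Asn — synonymous.
Synonymous differences: 4.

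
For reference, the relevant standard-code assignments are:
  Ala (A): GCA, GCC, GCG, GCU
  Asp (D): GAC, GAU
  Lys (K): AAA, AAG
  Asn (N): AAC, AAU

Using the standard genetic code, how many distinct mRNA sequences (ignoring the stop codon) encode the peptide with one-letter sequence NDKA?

Asn: 2 codons.
Asp: 2 codons.
Lys: 2 codons.
Ala: 4 codons.
2 × 2 × 2 × 4 = 32.

32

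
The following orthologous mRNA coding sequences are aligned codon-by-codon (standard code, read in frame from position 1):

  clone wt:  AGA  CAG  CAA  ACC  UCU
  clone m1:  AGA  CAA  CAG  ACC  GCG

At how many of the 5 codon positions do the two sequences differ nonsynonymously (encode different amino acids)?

Codon 1: AGA Arg / AGA Arg — identical.
Codon 2: CAG Gln / CAA Gln — synonymous.
Codon 3: CAA Gln / CAG Gln — synonymous.
Codon 4: ACC Thr / ACC Thr — identical.
Codon 5: UCU Ser / GCG Ala — nonsynonymous.
Nonsynonymous differences: 1.

1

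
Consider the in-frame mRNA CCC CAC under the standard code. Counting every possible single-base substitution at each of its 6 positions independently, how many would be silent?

Codon 1 (CCC, Pro): 3 synonymous substitutions.
Codon 2 (CAC, His): 1 synonymous substitution.
Total: 3 + 1 = 4.

4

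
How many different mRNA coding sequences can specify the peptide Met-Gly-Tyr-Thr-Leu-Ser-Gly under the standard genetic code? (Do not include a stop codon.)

Met: 1 codon.
Gly: 4 codons.
Tyr: 2 codons.
Thr: 4 codons.
Leu: 6 codons.
Ser: 6 codons.
Gly: 4 codons.
1 × 4 × 2 × 4 × 6 × 6 × 4 = 4608.

4608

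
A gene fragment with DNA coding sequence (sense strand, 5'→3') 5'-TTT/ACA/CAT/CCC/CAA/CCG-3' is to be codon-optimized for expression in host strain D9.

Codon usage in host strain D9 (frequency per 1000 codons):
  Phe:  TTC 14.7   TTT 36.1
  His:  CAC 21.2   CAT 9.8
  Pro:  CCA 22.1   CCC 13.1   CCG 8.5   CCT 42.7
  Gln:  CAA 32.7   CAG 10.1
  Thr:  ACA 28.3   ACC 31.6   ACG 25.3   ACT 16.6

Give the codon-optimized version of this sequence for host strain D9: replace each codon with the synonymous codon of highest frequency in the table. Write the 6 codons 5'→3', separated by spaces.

Codon 1 (Phe): best is TTT at 36.1.
Codon 2 (Thr): best is ACC at 31.6.
Codon 3 (His): best is CAC at 21.2.
Codon 4 (Pro): best is CCT at 42.7.
Codon 5 (Gln): best is CAA at 32.7.
Codon 6 (Pro): best is CCT at 42.7.

TTT ACC CAC CCT CAA CCT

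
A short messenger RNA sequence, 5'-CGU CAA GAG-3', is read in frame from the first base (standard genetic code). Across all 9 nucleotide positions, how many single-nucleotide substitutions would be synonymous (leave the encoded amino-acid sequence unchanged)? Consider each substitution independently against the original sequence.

5

Codon 1 (CGU, Arg): 3 synonymous substitutions.
Codon 2 (CAA, Gln): 1 synonymous substitution.
Codon 3 (GAG, Glu): 1 synonymous substitution.
Total: 3 + 1 + 1 = 5.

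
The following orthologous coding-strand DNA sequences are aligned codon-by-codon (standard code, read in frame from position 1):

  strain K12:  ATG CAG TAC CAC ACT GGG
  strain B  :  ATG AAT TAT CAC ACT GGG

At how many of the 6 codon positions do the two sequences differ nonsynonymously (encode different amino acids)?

Codon 1: ATG Met / ATG Met — identical.
Codon 2: CAG Gln / AAT Asn — nonsynonymous.
Codon 3: TAC Tyr / TAT Tyr — synonymous.
Codon 4: CAC His / CAC His — identical.
Codon 5: ACT Thr / ACT Thr — identical.
Codon 6: GGG Gly / GGG Gly — identical.
Nonsynonymous differences: 1.

1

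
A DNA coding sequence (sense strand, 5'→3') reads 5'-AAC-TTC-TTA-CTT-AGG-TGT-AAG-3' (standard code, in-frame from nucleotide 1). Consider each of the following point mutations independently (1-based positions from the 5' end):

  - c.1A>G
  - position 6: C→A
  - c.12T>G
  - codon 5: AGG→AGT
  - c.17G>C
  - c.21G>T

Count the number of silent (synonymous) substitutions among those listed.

Codon 1: AAC (Asn) → GAC (Asp) — missense.
Codon 2: TTC (Phe) → TTA (Leu) — missense.
Codon 4: CTT (Leu) → CTG (Leu) — synonymous.
Codon 5: AGG (Arg) → AGT (Ser) — missense.
Codon 6: TGT (Cys) → TCT (Ser) — missense.
Codon 7: AAG (Lys) → AAT (Asn) — missense.
Synonymous: 1 of 6.

1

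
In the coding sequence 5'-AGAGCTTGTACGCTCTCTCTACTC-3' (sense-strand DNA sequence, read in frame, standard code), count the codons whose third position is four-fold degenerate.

6

Codon 1 AGA (Arg): third position 2-fold.
Codon 2 GCT (Ala): third position 4-fold.
Codon 3 TGT (Cys): third position 2-fold.
Codon 4 ACG (Thr): third position 4-fold.
Codon 5 CTC (Leu): third position 4-fold.
Codon 6 TCT (Ser): third position 4-fold.
Codon 7 CTA (Leu): third position 4-fold.
Codon 8 CTC (Leu): third position 4-fold.
Four-fold degenerate third positions: 6.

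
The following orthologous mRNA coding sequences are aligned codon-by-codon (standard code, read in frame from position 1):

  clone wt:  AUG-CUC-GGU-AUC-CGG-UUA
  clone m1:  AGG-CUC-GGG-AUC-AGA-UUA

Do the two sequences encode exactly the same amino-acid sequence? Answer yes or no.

no

Codon 1: AUG Met / AGG Arg — nonsynonymous.
Codon 2: CUC Leu / CUC Leu — identical.
Codon 3: GGU Gly / GGG Gly — synonymous.
Codon 4: AUC Ile / AUC Ile — identical.
Codon 5: CGG Arg / AGA Arg — synonymous.
Codon 6: UUA Leu / UUA Leu — identical.
Nonsynonymous differences: 1 → different protein.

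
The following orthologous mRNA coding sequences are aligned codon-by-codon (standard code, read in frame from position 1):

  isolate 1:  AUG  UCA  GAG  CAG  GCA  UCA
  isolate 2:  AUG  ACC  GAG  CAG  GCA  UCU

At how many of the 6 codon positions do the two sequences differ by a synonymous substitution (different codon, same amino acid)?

1

Codon 1: AUG Met / AUG Met — identical.
Codon 2: UCA Ser / ACC Thr — nonsynonymous.
Codon 3: GAG Glu / GAG Glu — identical.
Codon 4: CAG Gln / CAG Gln — identical.
Codon 5: GCA Ala / GCA Ala — identical.
Codon 6: UCA Ser / UCU Ser — synonymous.
Synonymous differences: 1.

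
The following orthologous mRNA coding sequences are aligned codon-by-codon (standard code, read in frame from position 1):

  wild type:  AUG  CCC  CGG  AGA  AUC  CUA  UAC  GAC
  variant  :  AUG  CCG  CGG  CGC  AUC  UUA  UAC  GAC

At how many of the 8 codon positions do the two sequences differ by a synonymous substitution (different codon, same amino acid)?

Codon 1: AUG Met / AUG Met — identical.
Codon 2: CCC Pro / CCG Pro — synonymous.
Codon 3: CGG Arg / CGG Arg — identical.
Codon 4: AGA Arg / CGC Arg — synonymous.
Codon 5: AUC Ile / AUC Ile — identical.
Codon 6: CUA Leu / UUA Leu — synonymous.
Codon 7: UAC Tyr / UAC Tyr — identical.
Codon 8: GAC Asp / GAC Asp — identical.
Synonymous differences: 3.

3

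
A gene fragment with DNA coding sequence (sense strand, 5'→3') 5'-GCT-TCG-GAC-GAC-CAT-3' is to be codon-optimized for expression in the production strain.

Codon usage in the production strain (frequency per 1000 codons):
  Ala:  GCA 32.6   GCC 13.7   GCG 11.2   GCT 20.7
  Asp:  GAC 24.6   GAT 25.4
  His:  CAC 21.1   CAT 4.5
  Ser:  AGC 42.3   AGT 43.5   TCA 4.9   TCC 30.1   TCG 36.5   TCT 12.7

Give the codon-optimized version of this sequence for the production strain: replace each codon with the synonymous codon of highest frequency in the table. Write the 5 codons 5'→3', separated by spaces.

GCA AGT GAT GAT CAC

Codon 1 (Ala): best is GCA at 32.6.
Codon 2 (Ser): best is AGT at 43.5.
Codon 3 (Asp): best is GAT at 25.4.
Codon 4 (Asp): best is GAT at 25.4.
Codon 5 (His): best is CAC at 21.1.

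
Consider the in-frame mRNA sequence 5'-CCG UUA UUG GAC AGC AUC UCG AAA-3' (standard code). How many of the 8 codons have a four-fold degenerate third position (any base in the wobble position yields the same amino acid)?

2

Codon 1 CCG (Pro): third position 4-fold.
Codon 2 UUA (Leu): third position 2-fold.
Codon 3 UUG (Leu): third position 2-fold.
Codon 4 GAC (Asp): third position 2-fold.
Codon 5 AGC (Ser): third position 2-fold.
Codon 6 AUC (Ile): third position 3-fold.
Codon 7 UCG (Ser): third position 4-fold.
Codon 8 AAA (Lys): third position 2-fold.
Four-fold degenerate third positions: 2.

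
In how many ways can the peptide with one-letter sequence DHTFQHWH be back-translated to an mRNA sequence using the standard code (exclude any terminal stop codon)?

256

Asp: 2 codons.
His: 2 codons.
Thr: 4 codons.
Phe: 2 codons.
Gln: 2 codons.
His: 2 codons.
Trp: 1 codon.
His: 2 codons.
2 × 2 × 4 × 2 × 2 × 2 × 1 × 2 = 256.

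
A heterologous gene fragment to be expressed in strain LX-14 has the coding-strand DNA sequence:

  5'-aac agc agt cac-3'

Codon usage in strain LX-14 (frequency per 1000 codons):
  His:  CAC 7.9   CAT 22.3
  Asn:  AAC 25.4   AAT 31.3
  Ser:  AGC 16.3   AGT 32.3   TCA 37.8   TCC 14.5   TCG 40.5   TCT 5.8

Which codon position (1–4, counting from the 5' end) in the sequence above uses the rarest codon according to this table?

4

Codon 1 AAC (Asn): 25.4 per 1000.
Codon 2 AGC (Ser): 16.3 per 1000.
Codon 3 AGT (Ser): 32.3 per 1000.
Codon 4 CAC (His): 7.9 per 1000.
Lowest frequency is 7.9 at codon 4.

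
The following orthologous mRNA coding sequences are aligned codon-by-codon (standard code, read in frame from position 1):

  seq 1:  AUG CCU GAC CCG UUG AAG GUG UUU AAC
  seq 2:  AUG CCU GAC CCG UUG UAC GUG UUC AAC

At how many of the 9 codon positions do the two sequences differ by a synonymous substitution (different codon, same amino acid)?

1

Codon 1: AUG Met / AUG Met — identical.
Codon 2: CCU Pro / CCU Pro — identical.
Codon 3: GAC Asp / GAC Asp — identical.
Codon 4: CCG Pro / CCG Pro — identical.
Codon 5: UUG Leu / UUG Leu — identical.
Codon 6: AAG Lys / UAC Tyr — nonsynonymous.
Codon 7: GUG Val / GUG Val — identical.
Codon 8: UUU Phe / UUC Phe — synonymous.
Codon 9: AAC Asn / AAC Asn — identical.
Synonymous differences: 1.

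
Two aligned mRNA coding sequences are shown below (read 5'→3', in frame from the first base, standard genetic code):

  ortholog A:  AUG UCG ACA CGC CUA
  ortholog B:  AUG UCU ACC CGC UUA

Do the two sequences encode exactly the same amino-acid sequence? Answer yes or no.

Codon 1: AUG Met / AUG Met — identical.
Codon 2: UCG Ser / UCU Ser — synonymous.
Codon 3: ACA Thr / ACC Thr — synonymous.
Codon 4: CGC Arg / CGC Arg — identical.
Codon 5: CUA Leu / UUA Leu — synonymous.
Nonsynonymous differences: 0 → same protein.

yes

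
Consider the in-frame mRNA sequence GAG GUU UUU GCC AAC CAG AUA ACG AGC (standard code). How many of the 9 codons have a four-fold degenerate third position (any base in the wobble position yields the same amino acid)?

Codon 1 GAG (Glu): third position 2-fold.
Codon 2 GUU (Val): third position 4-fold.
Codon 3 UUU (Phe): third position 2-fold.
Codon 4 GCC (Ala): third position 4-fold.
Codon 5 AAC (Asn): third position 2-fold.
Codon 6 CAG (Gln): third position 2-fold.
Codon 7 AUA (Ile): third position 3-fold.
Codon 8 ACG (Thr): third position 4-fold.
Codon 9 AGC (Ser): third position 2-fold.
Four-fold degenerate third positions: 3.

3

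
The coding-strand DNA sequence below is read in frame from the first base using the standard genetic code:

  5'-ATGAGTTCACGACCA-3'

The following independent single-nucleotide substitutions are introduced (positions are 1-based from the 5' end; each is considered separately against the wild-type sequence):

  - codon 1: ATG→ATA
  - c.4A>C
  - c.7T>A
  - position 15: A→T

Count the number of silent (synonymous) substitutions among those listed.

Codon 1: ATG (Met) → ATA (Ile) — missense.
Codon 2: AGT (Ser) → CGT (Arg) — missense.
Codon 3: TCA (Ser) → ACA (Thr) — missense.
Codon 5: CCA (Pro) → CCT (Pro) — synonymous.
Synonymous: 1 of 4.

1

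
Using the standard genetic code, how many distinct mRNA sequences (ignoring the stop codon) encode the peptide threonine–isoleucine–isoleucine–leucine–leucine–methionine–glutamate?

Thr: 4 codons.
Ile: 3 codons.
Ile: 3 codons.
Leu: 6 codons.
Leu: 6 codons.
Met: 1 codon.
Glu: 2 codons.
4 × 3 × 3 × 6 × 6 × 1 × 2 = 2592.

2592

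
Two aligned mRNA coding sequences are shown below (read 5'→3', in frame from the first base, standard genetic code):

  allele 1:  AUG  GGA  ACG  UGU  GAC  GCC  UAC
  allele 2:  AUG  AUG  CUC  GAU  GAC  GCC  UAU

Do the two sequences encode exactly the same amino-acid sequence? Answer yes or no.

Codon 1: AUG Met / AUG Met — identical.
Codon 2: GGA Gly / AUG Met — nonsynonymous.
Codon 3: ACG Thr / CUC Leu — nonsynonymous.
Codon 4: UGU Cys / GAU Asp — nonsynonymous.
Codon 5: GAC Asp / GAC Asp — identical.
Codon 6: GCC Ala / GCC Ala — identical.
Codon 7: UAC Tyr / UAU Tyr — synonymous.
Nonsynonymous differences: 3 → different protein.

no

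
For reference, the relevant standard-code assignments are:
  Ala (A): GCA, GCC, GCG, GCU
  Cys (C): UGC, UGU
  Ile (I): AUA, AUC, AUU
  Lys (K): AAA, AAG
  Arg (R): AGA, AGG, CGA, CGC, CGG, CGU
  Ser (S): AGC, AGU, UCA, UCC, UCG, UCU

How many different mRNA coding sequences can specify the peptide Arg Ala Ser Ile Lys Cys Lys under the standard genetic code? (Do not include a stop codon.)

3456

Arg: 6 codons.
Ala: 4 codons.
Ser: 6 codons.
Ile: 3 codons.
Lys: 2 codons.
Cys: 2 codons.
Lys: 2 codons.
6 × 4 × 6 × 3 × 2 × 2 × 2 = 3456.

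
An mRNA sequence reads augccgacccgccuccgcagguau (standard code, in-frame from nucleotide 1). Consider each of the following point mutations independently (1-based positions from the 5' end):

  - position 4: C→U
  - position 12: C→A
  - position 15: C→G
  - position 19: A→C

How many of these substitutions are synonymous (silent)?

3

Codon 2: CCG (Pro) → UCG (Ser) — missense.
Codon 4: CGC (Arg) → CGA (Arg) — synonymous.
Codon 5: CUC (Leu) → CUG (Leu) — synonymous.
Codon 7: AGG (Arg) → CGG (Arg) — synonymous.
Synonymous: 3 of 4.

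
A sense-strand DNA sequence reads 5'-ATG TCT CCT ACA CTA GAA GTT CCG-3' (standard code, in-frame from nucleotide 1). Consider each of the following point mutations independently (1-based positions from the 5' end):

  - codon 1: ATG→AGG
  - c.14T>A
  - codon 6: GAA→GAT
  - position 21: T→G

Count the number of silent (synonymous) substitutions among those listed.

Codon 1: ATG (Met) → AGG (Arg) — missense.
Codon 5: CTA (Leu) → CAA (Gln) — missense.
Codon 6: GAA (Glu) → GAT (Asp) — missense.
Codon 7: GTT (Val) → GTG (Val) — synonymous.
Synonymous: 1 of 4.

1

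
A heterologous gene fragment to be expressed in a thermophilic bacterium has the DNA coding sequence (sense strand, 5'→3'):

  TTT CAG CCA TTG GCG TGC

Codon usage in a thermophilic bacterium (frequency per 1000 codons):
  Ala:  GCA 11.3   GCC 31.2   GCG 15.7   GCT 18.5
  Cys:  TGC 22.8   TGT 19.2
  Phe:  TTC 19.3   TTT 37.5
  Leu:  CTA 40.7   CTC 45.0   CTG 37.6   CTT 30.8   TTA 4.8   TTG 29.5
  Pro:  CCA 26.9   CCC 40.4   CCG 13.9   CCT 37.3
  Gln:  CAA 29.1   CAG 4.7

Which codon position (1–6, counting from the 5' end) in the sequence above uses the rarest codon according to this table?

2

Codon 1 TTT (Phe): 37.5 per 1000.
Codon 2 CAG (Gln): 4.7 per 1000.
Codon 3 CCA (Pro): 26.9 per 1000.
Codon 4 TTG (Leu): 29.5 per 1000.
Codon 5 GCG (Ala): 15.7 per 1000.
Codon 6 TGC (Cys): 22.8 per 1000.
Lowest frequency is 4.7 at codon 2.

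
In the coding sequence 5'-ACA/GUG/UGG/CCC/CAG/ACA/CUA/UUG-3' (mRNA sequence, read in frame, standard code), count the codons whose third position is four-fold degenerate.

Codon 1 ACA (Thr): third position 4-fold.
Codon 2 GUG (Val): third position 4-fold.
Codon 3 UGG (Trp): third position 1-fold.
Codon 4 CCC (Pro): third position 4-fold.
Codon 5 CAG (Gln): third position 2-fold.
Codon 6 ACA (Thr): third position 4-fold.
Codon 7 CUA (Leu): third position 4-fold.
Codon 8 UUG (Leu): third position 2-fold.
Four-fold degenerate third positions: 5.

5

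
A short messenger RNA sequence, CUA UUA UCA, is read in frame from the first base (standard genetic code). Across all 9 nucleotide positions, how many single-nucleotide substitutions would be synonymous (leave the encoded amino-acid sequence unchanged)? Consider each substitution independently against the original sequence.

Codon 1 (CUA, Leu): 4 synonymous substitutions.
Codon 2 (UUA, Leu): 2 synonymous substitutions.
Codon 3 (UCA, Ser): 3 synonymous substitutions.
Total: 4 + 2 + 3 = 9.

9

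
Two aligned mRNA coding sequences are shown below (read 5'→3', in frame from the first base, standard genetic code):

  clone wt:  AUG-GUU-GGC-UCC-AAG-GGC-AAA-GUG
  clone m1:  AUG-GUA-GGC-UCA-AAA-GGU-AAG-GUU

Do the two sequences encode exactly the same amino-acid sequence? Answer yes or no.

yes

Codon 1: AUG Met / AUG Met — identical.
Codon 2: GUU Val / GUA Val — synonymous.
Codon 3: GGC Gly / GGC Gly — identical.
Codon 4: UCC Ser / UCA Ser — synonymous.
Codon 5: AAG Lys / AAA Lys — synonymous.
Codon 6: GGC Gly / GGU Gly — synonymous.
Codon 7: AAA Lys / AAG Lys — synonymous.
Codon 8: GUG Val / GUU Val — synonymous.
Nonsynonymous differences: 0 → same protein.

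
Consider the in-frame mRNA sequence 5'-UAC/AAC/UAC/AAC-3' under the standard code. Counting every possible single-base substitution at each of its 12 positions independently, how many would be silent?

4

Codon 1 (UAC, Tyr): 1 synonymous substitution.
Codon 2 (AAC, Asn): 1 synonymous substitution.
Codon 3 (UAC, Tyr): 1 synonymous substitution.
Codon 4 (AAC, Asn): 1 synonymous substitution.
Total: 1 + 1 + 1 + 1 = 4.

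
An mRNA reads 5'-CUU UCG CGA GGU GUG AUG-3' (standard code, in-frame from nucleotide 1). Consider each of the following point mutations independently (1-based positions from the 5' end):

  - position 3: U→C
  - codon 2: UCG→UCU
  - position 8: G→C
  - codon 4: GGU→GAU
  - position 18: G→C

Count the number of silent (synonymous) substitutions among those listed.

Codon 1: CUU (Leu) → CUC (Leu) — synonymous.
Codon 2: UCG (Ser) → UCU (Ser) — synonymous.
Codon 3: CGA (Arg) → CCA (Pro) — missense.
Codon 4: GGU (Gly) → GAU (Asp) — missense.
Codon 6: AUG (Met) → AUC (Ile) — missense.
Synonymous: 2 of 5.

2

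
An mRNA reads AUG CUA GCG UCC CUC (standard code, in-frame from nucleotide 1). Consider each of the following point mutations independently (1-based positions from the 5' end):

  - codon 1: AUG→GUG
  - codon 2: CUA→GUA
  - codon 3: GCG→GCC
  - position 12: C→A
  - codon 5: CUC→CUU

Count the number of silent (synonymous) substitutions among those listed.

3

Codon 1: AUG (Met) → GUG (Val) — missense.
Codon 2: CUA (Leu) → GUA (Val) — missense.
Codon 3: GCG (Ala) → GCC (Ala) — synonymous.
Codon 4: UCC (Ser) → UCA (Ser) — synonymous.
Codon 5: CUC (Leu) → CUU (Leu) — synonymous.
Synonymous: 3 of 5.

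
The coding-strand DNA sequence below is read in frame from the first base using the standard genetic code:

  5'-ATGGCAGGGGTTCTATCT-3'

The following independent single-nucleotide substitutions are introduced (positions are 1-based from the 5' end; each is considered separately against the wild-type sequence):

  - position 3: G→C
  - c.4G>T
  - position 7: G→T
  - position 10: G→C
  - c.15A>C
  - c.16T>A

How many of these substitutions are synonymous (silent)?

1

Codon 1: ATG (Met) → ATC (Ile) — missense.
Codon 2: GCA (Ala) → TCA (Ser) — missense.
Codon 3: GGG (Gly) → TGG (Trp) — missense.
Codon 4: GTT (Val) → CTT (Leu) — missense.
Codon 5: CTA (Leu) → CTC (Leu) — synonymous.
Codon 6: TCT (Ser) → ACT (Thr) — missense.
Synonymous: 1 of 6.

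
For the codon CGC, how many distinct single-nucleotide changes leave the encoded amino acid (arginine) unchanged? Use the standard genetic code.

Position 1: none → 0 synonymous.
Position 2: none → 0 synonymous.
Position 3: CGU, CGA, CGG → 3 synonymous.
Total: 0 + 0 + 3 = 3.

3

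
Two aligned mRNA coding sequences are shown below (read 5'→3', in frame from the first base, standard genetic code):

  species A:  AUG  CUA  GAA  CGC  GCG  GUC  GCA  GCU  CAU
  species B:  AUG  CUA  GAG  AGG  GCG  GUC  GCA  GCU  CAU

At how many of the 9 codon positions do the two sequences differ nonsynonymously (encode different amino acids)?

0

Codon 1: AUG Met / AUG Met — identical.
Codon 2: CUA Leu / CUA Leu — identical.
Codon 3: GAA Glu / GAG Glu — synonymous.
Codon 4: CGC Arg / AGG Arg — synonymous.
Codon 5: GCG Ala / GCG Ala — identical.
Codon 6: GUC Val / GUC Val — identical.
Codon 7: GCA Ala / GCA Ala — identical.
Codon 8: GCU Ala / GCU Ala — identical.
Codon 9: CAU His / CAU His — identical.
Nonsynonymous differences: 0.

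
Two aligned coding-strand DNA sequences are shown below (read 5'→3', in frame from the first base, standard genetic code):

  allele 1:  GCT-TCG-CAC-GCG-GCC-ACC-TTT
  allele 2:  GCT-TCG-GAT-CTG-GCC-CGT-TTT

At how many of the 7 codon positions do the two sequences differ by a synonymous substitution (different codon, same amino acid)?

Codon 1: GCT Ala / GCT Ala — identical.
Codon 2: TCG Ser / TCG Ser — identical.
Codon 3: CAC His / GAT Asp — nonsynonymous.
Codon 4: GCG Ala / CTG Leu — nonsynonymous.
Codon 5: GCC Ala / GCC Ala — identical.
Codon 6: ACC Thr / CGT Arg — nonsynonymous.
Codon 7: TTT Phe / TTT Phe — identical.
Synonymous differences: 0.

0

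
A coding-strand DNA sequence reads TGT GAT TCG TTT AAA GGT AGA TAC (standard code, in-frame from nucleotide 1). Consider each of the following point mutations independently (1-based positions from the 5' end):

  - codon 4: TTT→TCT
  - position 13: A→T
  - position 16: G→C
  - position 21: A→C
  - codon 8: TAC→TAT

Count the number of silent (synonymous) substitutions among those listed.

1

Codon 4: TTT (Phe) → TCT (Ser) — missense.
Codon 5: AAA (Lys) → TAA (Stop) — nonsense.
Codon 6: GGT (Gly) → CGT (Arg) — missense.
Codon 7: AGA (Arg) → AGC (Ser) — missense.
Codon 8: TAC (Tyr) → TAT (Tyr) — synonymous.
Synonymous: 1 of 5.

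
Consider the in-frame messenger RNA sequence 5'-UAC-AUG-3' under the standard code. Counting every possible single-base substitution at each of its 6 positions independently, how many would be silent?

1

Codon 1 (UAC, Tyr): 1 synonymous substitution.
Codon 2 (AUG, Met): 0 synonymous substitutions.
Total: 1 + 0 = 1.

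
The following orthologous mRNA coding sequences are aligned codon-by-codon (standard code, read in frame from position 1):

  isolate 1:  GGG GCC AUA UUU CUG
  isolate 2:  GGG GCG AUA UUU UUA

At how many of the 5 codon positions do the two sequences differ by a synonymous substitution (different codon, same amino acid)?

Codon 1: GGG Gly / GGG Gly — identical.
Codon 2: GCC Ala / GCG Ala — synonymous.
Codon 3: AUA Ile / AUA Ile — identical.
Codon 4: UUU Phe / UUU Phe — identical.
Codon 5: CUG Leu / UUA Leu — synonymous.
Synonymous differences: 2.

2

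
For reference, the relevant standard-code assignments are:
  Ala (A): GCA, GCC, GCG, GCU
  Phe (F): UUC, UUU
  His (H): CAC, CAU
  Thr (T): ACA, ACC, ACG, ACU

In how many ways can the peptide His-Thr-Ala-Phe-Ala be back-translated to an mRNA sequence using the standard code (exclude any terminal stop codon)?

His: 2 codons.
Thr: 4 codons.
Ala: 4 codons.
Phe: 2 codons.
Ala: 4 codons.
2 × 4 × 4 × 2 × 4 = 256.

256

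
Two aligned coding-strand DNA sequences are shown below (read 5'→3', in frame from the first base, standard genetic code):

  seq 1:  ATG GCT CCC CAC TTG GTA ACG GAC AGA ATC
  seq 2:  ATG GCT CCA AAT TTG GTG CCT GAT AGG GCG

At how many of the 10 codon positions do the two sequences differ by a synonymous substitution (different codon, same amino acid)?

Codon 1: ATG Met / ATG Met — identical.
Codon 2: GCT Ala / GCT Ala — identical.
Codon 3: CCC Pro / CCA Pro — synonymous.
Codon 4: CAC His / AAT Asn — nonsynonymous.
Codon 5: TTG Leu / TTG Leu — identical.
Codon 6: GTA Val / GTG Val — synonymous.
Codon 7: ACG Thr / CCT Pro — nonsynonymous.
Codon 8: GAC Asp / GAT Asp — synonymous.
Codon 9: AGA Arg / AGG Arg — synonymous.
Codon 10: ATC Ile / GCG Ala — nonsynonymous.
Synonymous differences: 4.

4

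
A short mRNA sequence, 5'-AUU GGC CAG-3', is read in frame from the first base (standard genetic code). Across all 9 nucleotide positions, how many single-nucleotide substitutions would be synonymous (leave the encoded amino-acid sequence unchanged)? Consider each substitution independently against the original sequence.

6

Codon 1 (AUU, Ile): 2 synonymous substitutions.
Codon 2 (GGC, Gly): 3 synonymous substitutions.
Codon 3 (CAG, Gln): 1 synonymous substitution.
Total: 2 + 3 + 1 = 6.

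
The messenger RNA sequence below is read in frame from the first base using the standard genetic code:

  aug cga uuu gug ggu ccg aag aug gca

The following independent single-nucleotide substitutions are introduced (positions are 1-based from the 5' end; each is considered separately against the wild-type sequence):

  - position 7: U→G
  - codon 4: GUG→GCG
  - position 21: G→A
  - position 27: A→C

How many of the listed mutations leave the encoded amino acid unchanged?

2

Codon 3: UUU (Phe) → GUU (Val) — missense.
Codon 4: GUG (Val) → GCG (Ala) — missense.
Codon 7: AAG (Lys) → AAA (Lys) — synonymous.
Codon 9: GCA (Ala) → GCC (Ala) — synonymous.
Synonymous: 2 of 4.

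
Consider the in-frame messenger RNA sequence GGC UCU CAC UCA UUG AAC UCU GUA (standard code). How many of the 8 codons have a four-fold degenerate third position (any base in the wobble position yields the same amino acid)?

5

Codon 1 GGC (Gly): third position 4-fold.
Codon 2 UCU (Ser): third position 4-fold.
Codon 3 CAC (His): third position 2-fold.
Codon 4 UCA (Ser): third position 4-fold.
Codon 5 UUG (Leu): third position 2-fold.
Codon 6 AAC (Asn): third position 2-fold.
Codon 7 UCU (Ser): third position 4-fold.
Codon 8 GUA (Val): third position 4-fold.
Four-fold degenerate third positions: 5.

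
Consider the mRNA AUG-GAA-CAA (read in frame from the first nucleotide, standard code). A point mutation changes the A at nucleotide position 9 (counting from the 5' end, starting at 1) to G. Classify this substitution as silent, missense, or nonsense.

silent

Position 9 falls in codon 3: CAA → Gln.
After the substitution the codon is CAG → Gln.
Both encode Gln, so the change is synonymous.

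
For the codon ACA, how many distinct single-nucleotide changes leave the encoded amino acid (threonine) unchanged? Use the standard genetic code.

Position 1: none → 0 synonymous.
Position 2: none → 0 synonymous.
Position 3: ACU, ACC, ACG → 3 synonymous.
Total: 0 + 0 + 3 = 3.

3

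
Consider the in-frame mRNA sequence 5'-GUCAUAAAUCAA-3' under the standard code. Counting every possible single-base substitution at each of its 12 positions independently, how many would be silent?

Codon 1 (GUC, Val): 3 synonymous substitutions.
Codon 2 (AUA, Ile): 2 synonymous substitutions.
Codon 3 (AAU, Asn): 1 synonymous substitution.
Codon 4 (CAA, Gln): 1 synonymous substitution.
Total: 3 + 2 + 1 + 1 = 7.

7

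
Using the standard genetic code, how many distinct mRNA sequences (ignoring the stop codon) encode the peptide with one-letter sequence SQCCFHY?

384

Ser: 6 codons.
Gln: 2 codons.
Cys: 2 codons.
Cys: 2 codons.
Phe: 2 codons.
His: 2 codons.
Tyr: 2 codons.
6 × 2 × 2 × 2 × 2 × 2 × 2 = 384.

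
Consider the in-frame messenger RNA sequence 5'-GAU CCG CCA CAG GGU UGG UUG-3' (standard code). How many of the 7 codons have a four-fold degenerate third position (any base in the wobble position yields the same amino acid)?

Codon 1 GAU (Asp): third position 2-fold.
Codon 2 CCG (Pro): third position 4-fold.
Codon 3 CCA (Pro): third position 4-fold.
Codon 4 CAG (Gln): third position 2-fold.
Codon 5 GGU (Gly): third position 4-fold.
Codon 6 UGG (Trp): third position 1-fold.
Codon 7 UUG (Leu): third position 2-fold.
Four-fold degenerate third positions: 3.

3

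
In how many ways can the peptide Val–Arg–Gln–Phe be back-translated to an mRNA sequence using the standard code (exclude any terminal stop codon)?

Val: 4 codons.
Arg: 6 codons.
Gln: 2 codons.
Phe: 2 codons.
4 × 6 × 2 × 2 = 96.

96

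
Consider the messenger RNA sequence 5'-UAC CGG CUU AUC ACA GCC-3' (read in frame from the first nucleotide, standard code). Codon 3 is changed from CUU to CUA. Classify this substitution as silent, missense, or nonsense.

Position 9 falls in codon 3: CUU → Leu.
After the substitution the codon is CUA → Leu.
Both encode Leu, so the change is synonymous.

silent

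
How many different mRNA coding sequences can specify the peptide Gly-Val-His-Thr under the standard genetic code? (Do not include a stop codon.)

128

Gly: 4 codons.
Val: 4 codons.
His: 2 codons.
Thr: 4 codons.
4 × 4 × 2 × 4 = 128.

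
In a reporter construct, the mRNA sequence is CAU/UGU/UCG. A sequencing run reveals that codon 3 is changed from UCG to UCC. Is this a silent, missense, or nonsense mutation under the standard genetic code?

silent

Position 9 falls in codon 3: UCG → Ser.
After the substitution the codon is UCC → Ser.
Both encode Ser, so the change is synonymous.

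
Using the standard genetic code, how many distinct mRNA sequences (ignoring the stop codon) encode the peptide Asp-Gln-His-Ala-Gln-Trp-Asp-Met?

Asp: 2 codons.
Gln: 2 codons.
His: 2 codons.
Ala: 4 codons.
Gln: 2 codons.
Trp: 1 codon.
Asp: 2 codons.
Met: 1 codon.
2 × 2 × 2 × 4 × 2 × 1 × 2 × 1 = 128.

128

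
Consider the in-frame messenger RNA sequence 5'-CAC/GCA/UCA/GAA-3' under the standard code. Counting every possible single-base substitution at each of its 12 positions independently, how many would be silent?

8

Codon 1 (CAC, His): 1 synonymous substitution.
Codon 2 (GCA, Ala): 3 synonymous substitutions.
Codon 3 (UCA, Ser): 3 synonymous substitutions.
Codon 4 (GAA, Glu): 1 synonymous substitution.
Total: 1 + 3 + 3 + 1 = 8.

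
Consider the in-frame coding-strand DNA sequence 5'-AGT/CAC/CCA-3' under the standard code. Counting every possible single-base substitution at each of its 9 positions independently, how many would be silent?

5

Codon 1 (AGT, Ser): 1 synonymous substitution.
Codon 2 (CAC, His): 1 synonymous substitution.
Codon 3 (CCA, Pro): 3 synonymous substitutions.
Total: 1 + 1 + 3 = 5.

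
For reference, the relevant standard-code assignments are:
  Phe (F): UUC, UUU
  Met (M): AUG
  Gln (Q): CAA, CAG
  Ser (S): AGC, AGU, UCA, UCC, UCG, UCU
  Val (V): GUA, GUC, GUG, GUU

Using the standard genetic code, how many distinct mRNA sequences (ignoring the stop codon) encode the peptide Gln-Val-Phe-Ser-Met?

96

Gln: 2 codons.
Val: 4 codons.
Phe: 2 codons.
Ser: 6 codons.
Met: 1 codon.
2 × 4 × 2 × 6 × 1 = 96.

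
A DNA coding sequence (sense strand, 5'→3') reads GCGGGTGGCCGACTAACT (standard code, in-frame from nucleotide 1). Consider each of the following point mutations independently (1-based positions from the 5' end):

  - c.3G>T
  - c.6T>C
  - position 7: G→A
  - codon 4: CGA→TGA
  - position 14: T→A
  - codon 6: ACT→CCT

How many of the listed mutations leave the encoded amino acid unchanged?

Codon 1: GCG (Ala) → GCT (Ala) — synonymous.
Codon 2: GGT (Gly) → GGC (Gly) — synonymous.
Codon 3: GGC (Gly) → AGC (Ser) — missense.
Codon 4: CGA (Arg) → TGA (Stop) — nonsense.
Codon 5: CTA (Leu) → CAA (Gln) — missense.
Codon 6: ACT (Thr) → CCT (Pro) — missense.
Synonymous: 2 of 6.

2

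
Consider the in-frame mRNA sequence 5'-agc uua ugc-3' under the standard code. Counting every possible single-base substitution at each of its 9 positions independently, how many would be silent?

4

Codon 1 (AGC, Ser): 1 synonymous substitution.
Codon 2 (UUA, Leu): 2 synonymous substitutions.
Codon 3 (UGC, Cys): 1 synonymous substitution.
Total: 1 + 2 + 1 = 4.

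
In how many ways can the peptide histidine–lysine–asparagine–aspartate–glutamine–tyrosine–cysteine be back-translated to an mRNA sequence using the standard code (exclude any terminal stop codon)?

His: 2 codons.
Lys: 2 codons.
Asn: 2 codons.
Asp: 2 codons.
Gln: 2 codons.
Tyr: 2 codons.
Cys: 2 codons.
2 × 2 × 2 × 2 × 2 × 2 × 2 = 128.

128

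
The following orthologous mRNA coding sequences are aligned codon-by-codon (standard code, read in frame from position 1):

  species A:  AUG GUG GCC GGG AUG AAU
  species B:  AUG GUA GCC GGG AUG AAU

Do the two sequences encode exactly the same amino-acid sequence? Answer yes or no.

yes

Codon 1: AUG Met / AUG Met — identical.
Codon 2: GUG Val / GUA Val — synonymous.
Codon 3: GCC Ala / GCC Ala — identical.
Codon 4: GGG Gly / GGG Gly — identical.
Codon 5: AUG Met / AUG Met — identical.
Codon 6: AAU Asn / AAU Asn — identical.
Nonsynonymous differences: 0 → same protein.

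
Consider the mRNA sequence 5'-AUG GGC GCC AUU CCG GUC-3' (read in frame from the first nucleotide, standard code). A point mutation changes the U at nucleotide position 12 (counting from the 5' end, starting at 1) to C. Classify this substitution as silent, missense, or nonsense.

Position 12 falls in codon 4: AUU → Ile.
After the substitution the codon is AUC → Ile.
Both encode Ile, so the change is synonymous.

silent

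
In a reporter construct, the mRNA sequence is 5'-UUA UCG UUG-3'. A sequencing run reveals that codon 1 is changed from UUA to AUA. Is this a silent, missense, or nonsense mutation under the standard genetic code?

Position 1 falls in codon 1: UUA → Leu.
After the substitution the codon is AUA → Ile.
Leu ≠ Ile, so this is a missense mutation.

missense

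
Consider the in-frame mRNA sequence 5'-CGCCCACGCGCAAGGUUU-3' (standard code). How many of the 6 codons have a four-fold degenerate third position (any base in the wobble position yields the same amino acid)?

4

Codon 1 CGC (Arg): third position 4-fold.
Codon 2 CCA (Pro): third position 4-fold.
Codon 3 CGC (Arg): third position 4-fold.
Codon 4 GCA (Ala): third position 4-fold.
Codon 5 AGG (Arg): third position 2-fold.
Codon 6 UUU (Phe): third position 2-fold.
Four-fold degenerate third positions: 4.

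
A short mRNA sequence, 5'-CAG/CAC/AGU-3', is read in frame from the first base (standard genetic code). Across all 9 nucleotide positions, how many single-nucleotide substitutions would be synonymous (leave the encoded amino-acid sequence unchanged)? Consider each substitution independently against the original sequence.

Codon 1 (CAG, Gln): 1 synonymous substitution.
Codon 2 (CAC, His): 1 synonymous substitution.
Codon 3 (AGU, Ser): 1 synonymous substitution.
Total: 1 + 1 + 1 = 3.

3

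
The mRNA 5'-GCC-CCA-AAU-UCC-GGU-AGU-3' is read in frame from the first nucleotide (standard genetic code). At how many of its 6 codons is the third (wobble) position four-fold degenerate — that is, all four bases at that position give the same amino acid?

Codon 1 GCC (Ala): third position 4-fold.
Codon 2 CCA (Pro): third position 4-fold.
Codon 3 AAU (Asn): third position 2-fold.
Codon 4 UCC (Ser): third position 4-fold.
Codon 5 GGU (Gly): third position 4-fold.
Codon 6 AGU (Ser): third position 2-fold.
Four-fold degenerate third positions: 4.

4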